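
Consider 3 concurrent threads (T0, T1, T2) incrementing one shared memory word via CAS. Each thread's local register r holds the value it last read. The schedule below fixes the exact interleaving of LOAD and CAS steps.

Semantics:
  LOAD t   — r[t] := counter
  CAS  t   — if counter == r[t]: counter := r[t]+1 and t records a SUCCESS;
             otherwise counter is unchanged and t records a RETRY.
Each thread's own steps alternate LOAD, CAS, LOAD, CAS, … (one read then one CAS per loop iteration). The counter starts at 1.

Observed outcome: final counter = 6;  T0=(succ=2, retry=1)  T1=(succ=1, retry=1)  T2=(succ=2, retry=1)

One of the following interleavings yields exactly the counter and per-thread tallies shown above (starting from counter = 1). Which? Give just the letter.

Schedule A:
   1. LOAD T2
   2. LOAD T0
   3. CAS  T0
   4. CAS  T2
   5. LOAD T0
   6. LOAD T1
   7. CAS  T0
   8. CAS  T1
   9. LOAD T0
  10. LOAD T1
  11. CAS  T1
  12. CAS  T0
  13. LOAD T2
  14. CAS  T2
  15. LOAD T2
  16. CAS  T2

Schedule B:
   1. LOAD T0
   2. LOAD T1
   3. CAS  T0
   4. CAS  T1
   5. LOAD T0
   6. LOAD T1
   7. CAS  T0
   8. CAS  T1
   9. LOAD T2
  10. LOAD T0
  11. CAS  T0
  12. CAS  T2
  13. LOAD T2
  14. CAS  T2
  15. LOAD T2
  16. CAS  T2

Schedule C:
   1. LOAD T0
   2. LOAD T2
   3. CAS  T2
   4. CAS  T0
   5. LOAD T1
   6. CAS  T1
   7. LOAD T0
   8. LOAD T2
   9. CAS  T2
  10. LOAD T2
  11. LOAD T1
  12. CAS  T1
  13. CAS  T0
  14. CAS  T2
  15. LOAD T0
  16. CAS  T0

Tracing schedule A:
T2 LOAD — after: cnt=1, r=1 — load
T0 LOAD — after: cnt=1, r=1 — load
T0 CAS — after: cnt=2, r=1 — ok
T2 CAS — after: cnt=2, r=1 — retry
T0 LOAD — after: cnt=2, r=2 — load
T1 LOAD — after: cnt=2, r=2 — load
T0 CAS — after: cnt=3, r=2 — ok
T1 CAS — after: cnt=3, r=2 — retry
T0 LOAD — after: cnt=3, r=3 — load
T1 LOAD — after: cnt=3, r=3 — load
T1 CAS — after: cnt=4, r=3 — ok
T0 CAS — after: cnt=4, r=3 — retry
T2 LOAD — after: cnt=4, r=4 — load
T2 CAS — after: cnt=5, r=4 — ok
T2 LOAD — after: cnt=5, r=5 — load
T2 CAS — after: cnt=6, r=5 — ok

A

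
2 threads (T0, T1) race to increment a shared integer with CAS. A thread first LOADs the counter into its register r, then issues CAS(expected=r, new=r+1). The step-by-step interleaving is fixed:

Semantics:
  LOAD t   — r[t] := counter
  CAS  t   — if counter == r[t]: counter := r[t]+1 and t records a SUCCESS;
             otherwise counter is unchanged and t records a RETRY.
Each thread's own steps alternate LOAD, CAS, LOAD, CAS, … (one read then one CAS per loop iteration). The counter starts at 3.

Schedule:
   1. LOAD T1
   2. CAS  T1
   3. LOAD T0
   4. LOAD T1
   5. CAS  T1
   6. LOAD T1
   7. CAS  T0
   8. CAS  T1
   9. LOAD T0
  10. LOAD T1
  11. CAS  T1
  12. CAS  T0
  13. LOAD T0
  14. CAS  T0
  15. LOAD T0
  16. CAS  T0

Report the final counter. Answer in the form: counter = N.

counter = 9

   1) LOAD T1:  M=3  r_T1=3
   2) CAS  T1:  M=4  r_T1=3 ✓
   3) LOAD T0:  M=4  r_T0=4
   4) LOAD T1:  M=4  r_T1=4
   5) CAS  T1:  M=5  r_T1=4 ✓
   6) LOAD T1:  M=5  r_T1=5
   7) CAS  T0:  M=5  r_T0=4 ✗
   8) CAS  T1:  M=6  r_T1=5 ✓
   9) LOAD T0:  M=6  r_T0=6
  10) LOAD T1:  M=6  r_T1=6
  11) CAS  T1:  M=7  r_T1=6 ✓
  12) CAS  T0:  M=7  r_T0=6 ✗
  13) LOAD T0:  M=7  r_T0=7
  14) CAS  T0:  M=8  r_T0=7 ✓
  15) LOAD T0:  M=8  r_T0=8
  16) CAS  T0:  M=9  r_T0=8 ✓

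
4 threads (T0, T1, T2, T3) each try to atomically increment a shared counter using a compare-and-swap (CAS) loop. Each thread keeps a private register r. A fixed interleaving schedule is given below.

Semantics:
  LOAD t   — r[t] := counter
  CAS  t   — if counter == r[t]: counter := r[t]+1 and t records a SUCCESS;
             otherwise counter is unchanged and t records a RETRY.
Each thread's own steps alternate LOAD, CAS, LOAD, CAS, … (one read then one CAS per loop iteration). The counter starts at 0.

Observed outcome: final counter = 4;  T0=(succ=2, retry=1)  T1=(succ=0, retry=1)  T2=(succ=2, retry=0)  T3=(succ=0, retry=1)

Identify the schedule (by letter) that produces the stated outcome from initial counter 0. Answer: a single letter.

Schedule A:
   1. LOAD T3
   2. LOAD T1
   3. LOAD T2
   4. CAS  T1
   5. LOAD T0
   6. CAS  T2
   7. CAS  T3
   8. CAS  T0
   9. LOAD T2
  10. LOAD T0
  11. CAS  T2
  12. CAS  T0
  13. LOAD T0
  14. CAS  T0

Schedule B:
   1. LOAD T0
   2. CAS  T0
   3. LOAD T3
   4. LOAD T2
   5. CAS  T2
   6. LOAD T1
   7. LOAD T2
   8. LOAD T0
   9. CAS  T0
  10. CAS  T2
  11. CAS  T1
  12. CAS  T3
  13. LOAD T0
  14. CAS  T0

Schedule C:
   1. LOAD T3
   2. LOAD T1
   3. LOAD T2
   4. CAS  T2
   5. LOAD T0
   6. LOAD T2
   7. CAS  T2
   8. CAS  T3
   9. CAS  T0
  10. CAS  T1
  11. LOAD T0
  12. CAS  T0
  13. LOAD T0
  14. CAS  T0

C

Simulating candidate C:
T3 LOAD — after: cnt=0, r=0 — load
T1 LOAD — after: cnt=0, r=0 — load
T2 LOAD — after: cnt=0, r=0 — load
T2 CAS — after: cnt=1, r=0 — ok
T0 LOAD — after: cnt=1, r=1 — load
T2 LOAD — after: cnt=1, r=1 — load
T2 CAS — after: cnt=2, r=1 — ok
T3 CAS — after: cnt=2, r=0 — retry
T0 CAS — after: cnt=2, r=1 — retry
T1 CAS — after: cnt=2, r=0 — retry
T0 LOAD — after: cnt=2, r=2 — load
T0 CAS — after: cnt=3, r=2 — ok
T0 LOAD — after: cnt=3, r=3 — load
T0 CAS — after: cnt=4, r=3 — ok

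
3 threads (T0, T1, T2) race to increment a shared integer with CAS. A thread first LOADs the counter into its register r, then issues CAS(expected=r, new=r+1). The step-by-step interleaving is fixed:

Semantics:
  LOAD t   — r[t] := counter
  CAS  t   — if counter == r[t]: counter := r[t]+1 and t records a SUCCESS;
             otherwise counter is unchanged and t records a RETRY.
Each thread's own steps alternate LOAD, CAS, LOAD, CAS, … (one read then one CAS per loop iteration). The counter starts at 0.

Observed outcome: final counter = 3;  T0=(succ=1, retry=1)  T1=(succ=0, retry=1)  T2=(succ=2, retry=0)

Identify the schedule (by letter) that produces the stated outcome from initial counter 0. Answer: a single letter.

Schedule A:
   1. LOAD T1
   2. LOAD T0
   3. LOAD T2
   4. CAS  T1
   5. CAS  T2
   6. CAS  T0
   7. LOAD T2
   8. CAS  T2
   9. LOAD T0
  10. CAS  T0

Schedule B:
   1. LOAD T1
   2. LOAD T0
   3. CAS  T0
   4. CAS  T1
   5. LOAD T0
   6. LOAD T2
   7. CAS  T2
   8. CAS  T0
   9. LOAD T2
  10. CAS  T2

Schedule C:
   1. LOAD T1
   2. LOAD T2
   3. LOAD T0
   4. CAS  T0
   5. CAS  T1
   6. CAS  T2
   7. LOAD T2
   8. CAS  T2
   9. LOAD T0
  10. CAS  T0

B

Run B:
[1] T1.load  rd  (counter 0, T1.r 0)
[2] T0.load  rd  (counter 0, T0.r 0)
[3] T0.cas  hit  (counter 1, T0.r 0)
[4] T1.cas  miss  (counter 1, T1.r 0)
[5] T0.load  rd  (counter 1, T0.r 1)
[6] T2.load  rd  (counter 1, T2.r 1)
[7] T2.cas  hit  (counter 2, T2.r 1)
[8] T0.cas  miss  (counter 2, T0.r 1)
[9] T2.load  rd  (counter 2, T2.r 2)
[10] T2.cas  hit  (counter 3, T2.r 2)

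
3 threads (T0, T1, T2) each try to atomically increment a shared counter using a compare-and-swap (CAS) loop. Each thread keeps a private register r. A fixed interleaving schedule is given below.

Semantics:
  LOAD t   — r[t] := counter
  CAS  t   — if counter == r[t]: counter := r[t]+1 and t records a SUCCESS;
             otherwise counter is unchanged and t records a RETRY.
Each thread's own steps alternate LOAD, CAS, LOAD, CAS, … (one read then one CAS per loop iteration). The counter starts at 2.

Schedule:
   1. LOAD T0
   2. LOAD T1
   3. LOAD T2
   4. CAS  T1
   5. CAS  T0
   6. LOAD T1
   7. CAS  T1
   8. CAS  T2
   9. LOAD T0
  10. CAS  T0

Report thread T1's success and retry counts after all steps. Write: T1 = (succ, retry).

T1 = (2, 0)

#1 T0 reads 2
#2 T1 reads 2
#3 T2 reads 2
#4 T1 CAS(2→3) writes; counter now 3
#5 T0 CAS(2→3) fails; counter now 3
#6 T1 reads 3
#7 T1 CAS(3→4) writes; counter now 4
#8 T2 CAS(2→3) fails; counter now 4
#9 T0 reads 4
#10 T0 CAS(4→5) writes; counter now 5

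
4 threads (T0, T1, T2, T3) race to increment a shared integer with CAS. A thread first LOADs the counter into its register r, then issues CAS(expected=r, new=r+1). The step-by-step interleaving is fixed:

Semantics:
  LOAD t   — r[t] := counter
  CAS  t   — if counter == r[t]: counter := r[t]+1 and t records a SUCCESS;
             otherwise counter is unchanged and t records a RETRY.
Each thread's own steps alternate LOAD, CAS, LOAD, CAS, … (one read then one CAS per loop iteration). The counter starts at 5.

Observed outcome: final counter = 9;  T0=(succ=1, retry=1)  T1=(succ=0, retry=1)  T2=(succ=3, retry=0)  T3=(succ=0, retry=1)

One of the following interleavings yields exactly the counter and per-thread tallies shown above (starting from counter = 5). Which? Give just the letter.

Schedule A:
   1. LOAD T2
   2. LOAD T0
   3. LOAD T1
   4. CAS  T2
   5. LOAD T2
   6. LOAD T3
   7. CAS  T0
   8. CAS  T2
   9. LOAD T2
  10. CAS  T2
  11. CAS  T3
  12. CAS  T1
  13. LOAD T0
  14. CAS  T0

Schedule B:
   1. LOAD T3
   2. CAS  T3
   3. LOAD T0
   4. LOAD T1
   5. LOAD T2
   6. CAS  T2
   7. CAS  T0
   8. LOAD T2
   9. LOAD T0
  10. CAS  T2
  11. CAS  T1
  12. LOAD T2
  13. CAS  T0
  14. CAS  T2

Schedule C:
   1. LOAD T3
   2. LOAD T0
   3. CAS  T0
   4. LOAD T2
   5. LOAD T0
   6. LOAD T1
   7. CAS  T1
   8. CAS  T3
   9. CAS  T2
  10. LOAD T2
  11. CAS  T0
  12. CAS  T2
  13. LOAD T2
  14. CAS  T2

Simulating candidate A:
#1 T2 reads 5
#2 T0 reads 5
#3 T1 reads 5
#4 T2 CAS(5→6) writes; counter now 6
#5 T2 reads 6
#6 T3 reads 6
#7 T0 CAS(5→6) fails; counter now 6
#8 T2 CAS(6→7) writes; counter now 7
#9 T2 reads 7
#10 T2 CAS(7→8) writes; counter now 8
#11 T3 CAS(6→7) fails; counter now 8
#12 T1 CAS(5→6) fails; counter now 8
#13 T0 reads 8
#14 T0 CAS(8→9) writes; counter now 9

A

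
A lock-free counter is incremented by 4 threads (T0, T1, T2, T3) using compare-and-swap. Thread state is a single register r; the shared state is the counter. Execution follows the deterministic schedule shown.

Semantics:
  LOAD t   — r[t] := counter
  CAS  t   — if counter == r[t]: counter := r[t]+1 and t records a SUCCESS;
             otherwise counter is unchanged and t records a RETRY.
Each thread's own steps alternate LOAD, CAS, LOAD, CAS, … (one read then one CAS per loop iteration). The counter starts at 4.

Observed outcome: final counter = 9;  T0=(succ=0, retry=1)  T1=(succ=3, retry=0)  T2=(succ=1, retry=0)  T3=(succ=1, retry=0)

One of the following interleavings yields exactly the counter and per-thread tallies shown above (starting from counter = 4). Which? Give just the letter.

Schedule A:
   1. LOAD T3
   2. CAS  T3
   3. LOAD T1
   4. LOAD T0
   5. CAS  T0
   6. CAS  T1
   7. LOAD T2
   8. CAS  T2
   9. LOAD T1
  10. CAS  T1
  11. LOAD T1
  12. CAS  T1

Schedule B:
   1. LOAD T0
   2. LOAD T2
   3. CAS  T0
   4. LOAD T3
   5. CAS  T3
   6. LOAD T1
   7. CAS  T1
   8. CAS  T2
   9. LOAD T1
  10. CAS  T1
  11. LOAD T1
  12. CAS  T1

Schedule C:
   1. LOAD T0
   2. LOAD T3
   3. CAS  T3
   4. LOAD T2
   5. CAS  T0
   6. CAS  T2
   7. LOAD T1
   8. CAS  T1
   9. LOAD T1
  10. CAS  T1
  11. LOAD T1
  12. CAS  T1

Simulating candidate C:
   1) LOAD T0:  M=4  r_T0=4
   2) LOAD T3:  M=4  r_T3=4
   3) CAS  T3:  M=5  r_T3=4 ✓
   4) LOAD T2:  M=5  r_T2=5
   5) CAS  T0:  M=5  r_T0=4 ✗
   6) CAS  T2:  M=6  r_T2=5 ✓
   7) LOAD T1:  M=6  r_T1=6
   8) CAS  T1:  M=7  r_T1=6 ✓
   9) LOAD T1:  M=7  r_T1=7
  10) CAS  T1:  M=8  r_T1=7 ✓
  11) LOAD T1:  M=8  r_T1=8
  12) CAS  T1:  M=9  r_T1=8 ✓

C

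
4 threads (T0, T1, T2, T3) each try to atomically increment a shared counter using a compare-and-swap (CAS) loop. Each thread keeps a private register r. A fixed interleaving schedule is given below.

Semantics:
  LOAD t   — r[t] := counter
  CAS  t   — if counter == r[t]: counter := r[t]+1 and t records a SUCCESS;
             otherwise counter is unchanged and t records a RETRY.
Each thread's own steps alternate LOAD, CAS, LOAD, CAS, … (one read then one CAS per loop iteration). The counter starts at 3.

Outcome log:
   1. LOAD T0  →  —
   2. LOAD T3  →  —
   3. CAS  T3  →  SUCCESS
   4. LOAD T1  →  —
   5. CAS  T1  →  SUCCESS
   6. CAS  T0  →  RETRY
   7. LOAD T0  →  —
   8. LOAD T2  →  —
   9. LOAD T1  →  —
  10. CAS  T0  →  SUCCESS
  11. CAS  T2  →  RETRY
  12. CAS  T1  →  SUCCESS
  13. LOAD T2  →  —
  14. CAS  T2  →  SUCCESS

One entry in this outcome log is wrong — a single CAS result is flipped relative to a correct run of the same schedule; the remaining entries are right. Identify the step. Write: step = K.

Re-executing:
T0 LOAD — after: cnt=3, r=3 — load
T3 LOAD — after: cnt=3, r=3 — load
T3 CAS — after: cnt=4, r=3 — ok
T1 LOAD — after: cnt=4, r=4 — load
T1 CAS — after: cnt=5, r=4 — ok
T0 CAS — after: cnt=5, r=3 — retry
T0 LOAD — after: cnt=5, r=5 — load
T2 LOAD — after: cnt=5, r=5 — load
T1 LOAD — after: cnt=5, r=5 — load
T0 CAS — after: cnt=6, r=5 — ok
T2 CAS — after: cnt=6, r=5 — retry
T1 CAS — after: cnt=6, r=5 — retry
T2 LOAD — after: cnt=6, r=6 — load
T2 CAS — after: cnt=7, r=6 — ok
Log disagrees first at step 12.

step = 12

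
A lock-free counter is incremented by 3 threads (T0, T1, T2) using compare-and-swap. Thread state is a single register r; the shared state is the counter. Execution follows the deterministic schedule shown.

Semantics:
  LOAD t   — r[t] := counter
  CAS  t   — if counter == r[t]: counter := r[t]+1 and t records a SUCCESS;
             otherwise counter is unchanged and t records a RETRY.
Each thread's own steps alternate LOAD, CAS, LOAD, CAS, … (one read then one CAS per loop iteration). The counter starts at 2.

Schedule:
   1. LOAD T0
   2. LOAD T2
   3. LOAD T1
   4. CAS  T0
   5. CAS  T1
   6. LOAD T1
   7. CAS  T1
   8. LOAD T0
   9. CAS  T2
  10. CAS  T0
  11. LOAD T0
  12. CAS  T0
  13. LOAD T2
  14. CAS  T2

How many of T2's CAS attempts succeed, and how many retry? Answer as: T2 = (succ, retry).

T2 = (1, 1)

T0 LOAD — after: cnt=2, r=2 — load
T2 LOAD — after: cnt=2, r=2 — load
T1 LOAD — after: cnt=2, r=2 — load
T0 CAS — after: cnt=3, r=2 — ok
T1 CAS — after: cnt=3, r=2 — retry
T1 LOAD — after: cnt=3, r=3 — load
T1 CAS — after: cnt=4, r=3 — ok
T0 LOAD — after: cnt=4, r=4 — load
T2 CAS — after: cnt=4, r=2 — retry
T0 CAS — after: cnt=5, r=4 — ok
T0 LOAD — after: cnt=5, r=5 — load
T0 CAS — after: cnt=6, r=5 — ok
T2 LOAD — after: cnt=6, r=6 — load
T2 CAS — after: cnt=7, r=6 — ok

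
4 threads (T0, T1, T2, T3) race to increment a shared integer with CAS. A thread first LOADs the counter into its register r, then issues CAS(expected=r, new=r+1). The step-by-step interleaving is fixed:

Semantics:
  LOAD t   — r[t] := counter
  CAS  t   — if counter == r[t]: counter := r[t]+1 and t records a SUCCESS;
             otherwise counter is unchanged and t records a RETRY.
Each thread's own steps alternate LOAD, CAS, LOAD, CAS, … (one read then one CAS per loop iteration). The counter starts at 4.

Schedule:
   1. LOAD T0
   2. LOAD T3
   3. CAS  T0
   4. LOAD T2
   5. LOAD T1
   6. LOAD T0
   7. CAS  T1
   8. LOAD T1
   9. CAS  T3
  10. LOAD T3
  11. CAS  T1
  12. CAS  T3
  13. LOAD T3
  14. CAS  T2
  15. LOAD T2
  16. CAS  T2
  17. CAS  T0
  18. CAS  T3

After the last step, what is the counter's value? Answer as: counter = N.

counter = 8

T0 LOAD — after: cnt=4, r=4 — load
T3 LOAD — after: cnt=4, r=4 — load
T0 CAS — after: cnt=5, r=4 — ok
T2 LOAD — after: cnt=5, r=5 — load
T1 LOAD — after: cnt=5, r=5 — load
T0 LOAD — after: cnt=5, r=5 — load
T1 CAS — after: cnt=6, r=5 — ok
T1 LOAD — after: cnt=6, r=6 — load
T3 CAS — after: cnt=6, r=4 — retry
T3 LOAD — after: cnt=6, r=6 — load
T1 CAS — after: cnt=7, r=6 — ok
T3 CAS — after: cnt=7, r=6 — retry
T3 LOAD — after: cnt=7, r=7 — load
T2 CAS — after: cnt=7, r=5 — retry
T2 LOAD — after: cnt=7, r=7 — load
T2 CAS — after: cnt=8, r=7 — ok
T0 CAS — after: cnt=8, r=5 — retry
T3 CAS — after: cnt=8, r=7 — retry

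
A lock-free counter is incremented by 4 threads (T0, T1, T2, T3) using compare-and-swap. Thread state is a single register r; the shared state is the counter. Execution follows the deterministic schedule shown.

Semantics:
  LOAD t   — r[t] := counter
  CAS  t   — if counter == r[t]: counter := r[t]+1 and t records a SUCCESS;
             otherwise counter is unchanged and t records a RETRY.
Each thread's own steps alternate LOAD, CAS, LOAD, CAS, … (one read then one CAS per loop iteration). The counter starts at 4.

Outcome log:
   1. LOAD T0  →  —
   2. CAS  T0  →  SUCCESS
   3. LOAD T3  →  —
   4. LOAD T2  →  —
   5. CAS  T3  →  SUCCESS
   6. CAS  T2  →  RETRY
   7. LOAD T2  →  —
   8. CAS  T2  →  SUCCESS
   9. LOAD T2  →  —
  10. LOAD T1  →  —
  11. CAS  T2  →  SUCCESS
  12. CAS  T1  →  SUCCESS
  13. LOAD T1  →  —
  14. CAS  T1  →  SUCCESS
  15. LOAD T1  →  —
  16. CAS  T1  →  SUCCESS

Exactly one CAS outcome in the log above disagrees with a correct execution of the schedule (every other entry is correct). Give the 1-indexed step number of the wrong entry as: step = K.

step = 12

Correct run:
T0 LOAD — after: cnt=4, r=4 — load
T0 CAS — after: cnt=5, r=4 — ok
T3 LOAD — after: cnt=5, r=5 — load
T2 LOAD — after: cnt=5, r=5 — load
T3 CAS — after: cnt=6, r=5 — ok
T2 CAS — after: cnt=6, r=5 — retry
T2 LOAD — after: cnt=6, r=6 — load
T2 CAS — after: cnt=7, r=6 — ok
T2 LOAD — after: cnt=7, r=7 — load
T1 LOAD — after: cnt=7, r=7 — load
T2 CAS — after: cnt=8, r=7 — ok
T1 CAS — after: cnt=8, r=7 — retry
T1 LOAD — after: cnt=8, r=8 — load
T1 CAS — after: cnt=9, r=8 — ok
T1 LOAD — after: cnt=9, r=9 — load
T1 CAS — after: cnt=10, r=9 — ok
Mismatch at 12.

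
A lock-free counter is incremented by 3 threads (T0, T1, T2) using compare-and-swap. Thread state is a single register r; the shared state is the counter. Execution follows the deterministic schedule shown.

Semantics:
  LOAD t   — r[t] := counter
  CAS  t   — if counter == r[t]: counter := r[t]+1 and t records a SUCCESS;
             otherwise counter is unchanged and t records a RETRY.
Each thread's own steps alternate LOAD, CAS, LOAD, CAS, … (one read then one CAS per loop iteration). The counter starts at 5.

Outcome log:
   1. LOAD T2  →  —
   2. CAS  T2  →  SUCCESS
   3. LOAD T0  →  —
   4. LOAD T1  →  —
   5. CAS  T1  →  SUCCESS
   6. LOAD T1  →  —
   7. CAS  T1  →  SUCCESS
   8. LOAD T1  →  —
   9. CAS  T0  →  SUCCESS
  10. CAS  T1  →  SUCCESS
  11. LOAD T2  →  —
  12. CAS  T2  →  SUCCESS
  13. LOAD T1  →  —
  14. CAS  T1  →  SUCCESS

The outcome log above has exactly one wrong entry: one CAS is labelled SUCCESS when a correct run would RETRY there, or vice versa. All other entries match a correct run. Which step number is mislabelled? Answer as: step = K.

step = 9

Re-executing:
1. LOAD T2 → mem=5 r[T2]=5 [LOAD]
2. CAS T2 → mem=6 r[T2]=5 [OK]
3. LOAD T0 → mem=6 r[T0]=6 [LOAD]
4. LOAD T1 → mem=6 r[T1]=6 [LOAD]
5. CAS T1 → mem=7 r[T1]=6 [OK]
6. LOAD T1 → mem=7 r[T1]=7 [LOAD]
7. CAS T1 → mem=8 r[T1]=7 [OK]
8. LOAD T1 → mem=8 r[T1]=8 [LOAD]
9. CAS T0 → mem=8 r[T0]=6 [RETRY]
10. CAS T1 → mem=9 r[T1]=8 [OK]
11. LOAD T2 → mem=9 r[T2]=9 [LOAD]
12. CAS T2 → mem=10 r[T2]=9 [OK]
13. LOAD T1 → mem=10 r[T1]=10 [LOAD]
14. CAS T1 → mem=11 r[T1]=10 [OK]
Log disagrees first at step 9.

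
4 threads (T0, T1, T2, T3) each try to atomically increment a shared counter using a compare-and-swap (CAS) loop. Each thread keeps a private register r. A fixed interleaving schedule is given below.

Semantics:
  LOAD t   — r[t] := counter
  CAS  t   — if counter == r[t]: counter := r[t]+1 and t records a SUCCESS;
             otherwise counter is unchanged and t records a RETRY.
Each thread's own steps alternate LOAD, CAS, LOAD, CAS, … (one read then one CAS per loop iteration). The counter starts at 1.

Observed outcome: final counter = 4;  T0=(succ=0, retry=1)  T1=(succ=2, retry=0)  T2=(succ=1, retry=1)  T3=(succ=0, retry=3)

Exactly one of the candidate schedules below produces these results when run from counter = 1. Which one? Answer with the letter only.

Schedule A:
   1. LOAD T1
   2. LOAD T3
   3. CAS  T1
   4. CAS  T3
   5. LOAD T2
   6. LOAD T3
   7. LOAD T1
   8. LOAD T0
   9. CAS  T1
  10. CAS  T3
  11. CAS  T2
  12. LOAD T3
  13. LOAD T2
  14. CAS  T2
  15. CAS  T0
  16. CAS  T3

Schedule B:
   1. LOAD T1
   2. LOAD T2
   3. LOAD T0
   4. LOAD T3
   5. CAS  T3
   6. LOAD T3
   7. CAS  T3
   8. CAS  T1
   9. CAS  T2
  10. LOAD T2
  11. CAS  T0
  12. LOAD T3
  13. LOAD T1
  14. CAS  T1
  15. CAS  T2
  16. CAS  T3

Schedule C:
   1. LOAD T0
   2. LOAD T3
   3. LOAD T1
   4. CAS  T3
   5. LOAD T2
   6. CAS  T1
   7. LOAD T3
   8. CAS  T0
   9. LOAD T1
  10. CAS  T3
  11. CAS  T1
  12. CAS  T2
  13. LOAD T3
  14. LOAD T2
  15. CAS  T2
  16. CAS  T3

A

Tracing schedule A:
#1 T1 reads 1
#2 T3 reads 1
#3 T1 CAS(1→2) writes; counter now 2
#4 T3 CAS(1→2) fails; counter now 2
#5 T2 reads 2
#6 T3 reads 2
#7 T1 reads 2
#8 T0 reads 2
#9 T1 CAS(2→3) writes; counter now 3
#10 T3 CAS(2→3) fails; counter now 3
#11 T2 CAS(2→3) fails; counter now 3
#12 T3 reads 3
#13 T2 reads 3
#14 T2 CAS(3→4) writes; counter now 4
#15 T0 CAS(2→3) fails; counter now 4
#16 T3 CAS(3→4) fails; counter now 4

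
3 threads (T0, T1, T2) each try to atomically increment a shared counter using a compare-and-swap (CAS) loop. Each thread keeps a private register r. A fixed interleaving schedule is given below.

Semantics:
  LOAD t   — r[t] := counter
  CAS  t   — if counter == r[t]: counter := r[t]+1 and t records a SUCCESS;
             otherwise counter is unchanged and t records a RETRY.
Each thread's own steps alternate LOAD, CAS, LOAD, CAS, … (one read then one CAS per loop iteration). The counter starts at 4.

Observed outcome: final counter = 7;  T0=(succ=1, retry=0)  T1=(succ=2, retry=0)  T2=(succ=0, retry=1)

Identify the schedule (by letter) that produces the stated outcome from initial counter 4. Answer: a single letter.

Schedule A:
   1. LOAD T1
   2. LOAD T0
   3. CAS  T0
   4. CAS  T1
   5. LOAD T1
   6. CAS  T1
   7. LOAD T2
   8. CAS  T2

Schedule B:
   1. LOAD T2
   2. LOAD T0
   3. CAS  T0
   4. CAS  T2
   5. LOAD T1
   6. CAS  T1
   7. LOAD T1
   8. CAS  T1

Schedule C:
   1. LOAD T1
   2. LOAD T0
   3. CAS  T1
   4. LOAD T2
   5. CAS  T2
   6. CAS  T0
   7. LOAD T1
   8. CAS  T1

Run B:
T2 LOAD — after: cnt=4, r=4 — load
T0 LOAD — after: cnt=4, r=4 — load
T0 CAS — after: cnt=5, r=4 — ok
T2 CAS — after: cnt=5, r=4 — retry
T1 LOAD — after: cnt=5, r=5 — load
T1 CAS — after: cnt=6, r=5 — ok
T1 LOAD — after: cnt=6, r=6 — load
T1 CAS — after: cnt=7, r=6 — ok

B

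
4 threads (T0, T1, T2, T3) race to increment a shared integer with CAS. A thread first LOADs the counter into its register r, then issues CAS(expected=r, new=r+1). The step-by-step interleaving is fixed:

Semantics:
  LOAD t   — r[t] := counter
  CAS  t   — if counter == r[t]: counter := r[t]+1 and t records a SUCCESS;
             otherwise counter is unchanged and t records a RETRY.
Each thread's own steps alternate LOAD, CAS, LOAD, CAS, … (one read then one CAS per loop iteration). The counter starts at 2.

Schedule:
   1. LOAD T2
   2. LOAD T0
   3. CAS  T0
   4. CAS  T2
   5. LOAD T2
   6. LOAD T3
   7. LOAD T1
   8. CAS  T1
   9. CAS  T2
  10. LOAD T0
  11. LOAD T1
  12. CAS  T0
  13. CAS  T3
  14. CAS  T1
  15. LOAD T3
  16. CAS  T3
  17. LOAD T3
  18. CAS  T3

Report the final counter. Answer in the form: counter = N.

1. LOAD T2 → mem=2 r[T2]=2 [LOAD]
2. LOAD T0 → mem=2 r[T0]=2 [LOAD]
3. CAS T0 → mem=3 r[T0]=2 [OK]
4. CAS T2 → mem=3 r[T2]=2 [RETRY]
5. LOAD T2 → mem=3 r[T2]=3 [LOAD]
6. LOAD T3 → mem=3 r[T3]=3 [LOAD]
7. LOAD T1 → mem=3 r[T1]=3 [LOAD]
8. CAS T1 → mem=4 r[T1]=3 [OK]
9. CAS T2 → mem=4 r[T2]=3 [RETRY]
10. LOAD T0 → mem=4 r[T0]=4 [LOAD]
11. LOAD T1 → mem=4 r[T1]=4 [LOAD]
12. CAS T0 → mem=5 r[T0]=4 [OK]
13. CAS T3 → mem=5 r[T3]=3 [RETRY]
14. CAS T1 → mem=5 r[T1]=4 [RETRY]
15. LOAD T3 → mem=5 r[T3]=5 [LOAD]
16. CAS T3 → mem=6 r[T3]=5 [OK]
17. LOAD T3 → mem=6 r[T3]=6 [LOAD]
18. CAS T3 → mem=7 r[T3]=6 [OK]

counter = 7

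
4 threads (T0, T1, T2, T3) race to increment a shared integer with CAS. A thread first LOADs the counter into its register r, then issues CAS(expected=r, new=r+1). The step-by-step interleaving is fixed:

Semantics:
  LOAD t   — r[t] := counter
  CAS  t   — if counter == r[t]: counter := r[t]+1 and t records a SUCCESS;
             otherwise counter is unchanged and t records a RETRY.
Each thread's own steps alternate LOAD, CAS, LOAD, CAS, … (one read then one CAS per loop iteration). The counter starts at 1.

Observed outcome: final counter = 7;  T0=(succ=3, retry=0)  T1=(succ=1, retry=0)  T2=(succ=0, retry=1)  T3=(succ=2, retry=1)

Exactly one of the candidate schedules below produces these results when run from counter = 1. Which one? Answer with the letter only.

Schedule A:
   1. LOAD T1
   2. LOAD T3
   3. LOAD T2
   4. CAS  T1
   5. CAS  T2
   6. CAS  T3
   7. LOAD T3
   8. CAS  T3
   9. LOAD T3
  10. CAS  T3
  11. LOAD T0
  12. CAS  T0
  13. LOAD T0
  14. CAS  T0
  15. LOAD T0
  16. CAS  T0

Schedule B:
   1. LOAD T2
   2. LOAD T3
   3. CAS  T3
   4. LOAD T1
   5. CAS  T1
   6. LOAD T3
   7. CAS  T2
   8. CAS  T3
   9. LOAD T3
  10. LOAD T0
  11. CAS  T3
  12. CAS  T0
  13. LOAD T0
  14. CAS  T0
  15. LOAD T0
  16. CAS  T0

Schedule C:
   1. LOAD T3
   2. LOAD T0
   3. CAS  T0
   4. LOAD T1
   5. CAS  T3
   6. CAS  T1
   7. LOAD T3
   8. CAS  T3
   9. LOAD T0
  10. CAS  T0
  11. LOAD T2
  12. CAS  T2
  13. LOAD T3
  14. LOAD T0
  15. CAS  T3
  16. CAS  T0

Run A:
T1 LOAD — after: cnt=1, r=1 — load
T3 LOAD — after: cnt=1, r=1 — load
T2 LOAD — after: cnt=1, r=1 — load
T1 CAS — after: cnt=2, r=1 — ok
T2 CAS — after: cnt=2, r=1 — retry
T3 CAS — after: cnt=2, r=1 — retry
T3 LOAD — after: cnt=2, r=2 — load
T3 CAS — after: cnt=3, r=2 — ok
T3 LOAD — after: cnt=3, r=3 — load
T3 CAS — after: cnt=4, r=3 — ok
T0 LOAD — after: cnt=4, r=4 — load
T0 CAS — after: cnt=5, r=4 — ok
T0 LOAD — after: cnt=5, r=5 — load
T0 CAS — after: cnt=6, r=5 — ok
T0 LOAD — after: cnt=6, r=6 — load
T0 CAS — after: cnt=7, r=6 — ok

A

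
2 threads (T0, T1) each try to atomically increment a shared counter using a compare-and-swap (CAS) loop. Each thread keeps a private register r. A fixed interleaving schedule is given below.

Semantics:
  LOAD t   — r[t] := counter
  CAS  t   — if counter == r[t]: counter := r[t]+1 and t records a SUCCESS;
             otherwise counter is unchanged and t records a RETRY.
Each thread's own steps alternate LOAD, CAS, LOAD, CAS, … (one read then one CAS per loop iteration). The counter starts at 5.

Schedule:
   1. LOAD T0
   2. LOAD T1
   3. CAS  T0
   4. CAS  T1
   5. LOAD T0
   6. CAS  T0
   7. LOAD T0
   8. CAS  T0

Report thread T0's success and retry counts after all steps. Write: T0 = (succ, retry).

T0 = (3, 0)

T0 LOAD — after: cnt=5, r=5 — load
T1 LOAD — after: cnt=5, r=5 — load
T0 CAS — after: cnt=6, r=5 — ok
T1 CAS — after: cnt=6, r=5 — retry
T0 LOAD — after: cnt=6, r=6 — load
T0 CAS — after: cnt=7, r=6 — ok
T0 LOAD — after: cnt=7, r=7 — load
T0 CAS — after: cnt=8, r=7 — ok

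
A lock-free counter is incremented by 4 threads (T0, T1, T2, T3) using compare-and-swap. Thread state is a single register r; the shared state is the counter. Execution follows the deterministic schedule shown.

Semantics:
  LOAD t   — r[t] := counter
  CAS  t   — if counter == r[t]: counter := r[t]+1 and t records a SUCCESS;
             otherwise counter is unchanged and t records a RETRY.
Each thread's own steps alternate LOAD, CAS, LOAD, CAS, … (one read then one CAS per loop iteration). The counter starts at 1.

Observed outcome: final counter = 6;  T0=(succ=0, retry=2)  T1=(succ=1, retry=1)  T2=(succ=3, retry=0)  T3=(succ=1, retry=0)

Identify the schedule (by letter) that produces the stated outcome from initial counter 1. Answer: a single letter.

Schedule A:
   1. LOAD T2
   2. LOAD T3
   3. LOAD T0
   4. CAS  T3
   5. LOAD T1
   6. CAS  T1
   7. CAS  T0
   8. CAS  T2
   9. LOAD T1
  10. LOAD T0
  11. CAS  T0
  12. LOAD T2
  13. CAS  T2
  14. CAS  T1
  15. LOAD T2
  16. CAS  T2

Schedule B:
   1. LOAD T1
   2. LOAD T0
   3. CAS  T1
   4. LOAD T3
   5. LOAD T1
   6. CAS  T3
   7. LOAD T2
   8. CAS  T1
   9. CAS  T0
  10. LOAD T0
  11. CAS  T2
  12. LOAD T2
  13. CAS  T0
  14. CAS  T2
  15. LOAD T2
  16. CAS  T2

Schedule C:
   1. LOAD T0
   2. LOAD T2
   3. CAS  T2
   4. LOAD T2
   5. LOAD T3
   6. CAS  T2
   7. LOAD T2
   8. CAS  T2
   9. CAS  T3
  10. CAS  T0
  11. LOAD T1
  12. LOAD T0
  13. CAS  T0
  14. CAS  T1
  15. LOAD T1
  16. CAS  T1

Tracing schedule B:
step 1: T1 LOAD ⇒ load; ctr=1 reg=1
step 2: T0 LOAD ⇒ load; ctr=1 reg=1
step 3: T1 CAS ⇒ ok; ctr=2 reg=1
step 4: T3 LOAD ⇒ load; ctr=2 reg=2
step 5: T1 LOAD ⇒ load; ctr=2 reg=2
step 6: T3 CAS ⇒ ok; ctr=3 reg=2
step 7: T2 LOAD ⇒ load; ctr=3 reg=3
step 8: T1 CAS ⇒ retry; ctr=3 reg=2
step 9: T0 CAS ⇒ retry; ctr=3 reg=1
step 10: T0 LOAD ⇒ load; ctr=3 reg=3
step 11: T2 CAS ⇒ ok; ctr=4 reg=3
step 12: T2 LOAD ⇒ load; ctr=4 reg=4
step 13: T0 CAS ⇒ retry; ctr=4 reg=3
step 14: T2 CAS ⇒ ok; ctr=5 reg=4
step 15: T2 LOAD ⇒ load; ctr=5 reg=5
step 16: T2 CAS ⇒ ok; ctr=6 reg=5

B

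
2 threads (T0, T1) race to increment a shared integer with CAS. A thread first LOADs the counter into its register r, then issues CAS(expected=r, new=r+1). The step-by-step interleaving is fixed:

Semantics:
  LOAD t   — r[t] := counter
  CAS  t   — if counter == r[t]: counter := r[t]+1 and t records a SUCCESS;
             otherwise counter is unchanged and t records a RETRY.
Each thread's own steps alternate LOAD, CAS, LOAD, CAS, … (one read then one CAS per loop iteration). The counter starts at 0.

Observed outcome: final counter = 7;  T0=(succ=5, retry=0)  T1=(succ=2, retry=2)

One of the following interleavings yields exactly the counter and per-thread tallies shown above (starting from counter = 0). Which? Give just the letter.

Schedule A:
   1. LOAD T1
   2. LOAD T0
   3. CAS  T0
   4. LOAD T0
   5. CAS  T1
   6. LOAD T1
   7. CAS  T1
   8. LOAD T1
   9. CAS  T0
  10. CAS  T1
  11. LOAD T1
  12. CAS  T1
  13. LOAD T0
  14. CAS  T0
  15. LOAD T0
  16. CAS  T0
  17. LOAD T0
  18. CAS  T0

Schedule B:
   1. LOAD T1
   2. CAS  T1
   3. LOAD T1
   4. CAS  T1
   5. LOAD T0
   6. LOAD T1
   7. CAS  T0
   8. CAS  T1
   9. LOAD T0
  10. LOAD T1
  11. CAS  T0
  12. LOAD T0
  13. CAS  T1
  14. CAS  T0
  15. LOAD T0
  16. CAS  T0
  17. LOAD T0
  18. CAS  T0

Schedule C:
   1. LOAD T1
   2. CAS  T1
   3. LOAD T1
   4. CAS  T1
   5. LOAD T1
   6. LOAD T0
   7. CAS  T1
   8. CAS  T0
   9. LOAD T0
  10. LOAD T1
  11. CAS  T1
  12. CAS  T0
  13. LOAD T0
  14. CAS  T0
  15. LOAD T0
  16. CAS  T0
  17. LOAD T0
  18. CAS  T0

B

Tracing schedule B:
   1) LOAD T1:  M=0  r_T1=0
   2) CAS  T1:  M=1  r_T1=0 ✓
   3) LOAD T1:  M=1  r_T1=1
   4) CAS  T1:  M=2  r_T1=1 ✓
   5) LOAD T0:  M=2  r_T0=2
   6) LOAD T1:  M=2  r_T1=2
   7) CAS  T0:  M=3  r_T0=2 ✓
   8) CAS  T1:  M=3  r_T1=2 ✗
   9) LOAD T0:  M=3  r_T0=3
  10) LOAD T1:  M=3  r_T1=3
  11) CAS  T0:  M=4  r_T0=3 ✓
  12) LOAD T0:  M=4  r_T0=4
  13) CAS  T1:  M=4  r_T1=3 ✗
  14) CAS  T0:  M=5  r_T0=4 ✓
  15) LOAD T0:  M=5  r_T0=5
  16) CAS  T0:  M=6  r_T0=5 ✓
  17) LOAD T0:  M=6  r_T0=6
  18) CAS  T0:  M=7  r_T0=6 ✓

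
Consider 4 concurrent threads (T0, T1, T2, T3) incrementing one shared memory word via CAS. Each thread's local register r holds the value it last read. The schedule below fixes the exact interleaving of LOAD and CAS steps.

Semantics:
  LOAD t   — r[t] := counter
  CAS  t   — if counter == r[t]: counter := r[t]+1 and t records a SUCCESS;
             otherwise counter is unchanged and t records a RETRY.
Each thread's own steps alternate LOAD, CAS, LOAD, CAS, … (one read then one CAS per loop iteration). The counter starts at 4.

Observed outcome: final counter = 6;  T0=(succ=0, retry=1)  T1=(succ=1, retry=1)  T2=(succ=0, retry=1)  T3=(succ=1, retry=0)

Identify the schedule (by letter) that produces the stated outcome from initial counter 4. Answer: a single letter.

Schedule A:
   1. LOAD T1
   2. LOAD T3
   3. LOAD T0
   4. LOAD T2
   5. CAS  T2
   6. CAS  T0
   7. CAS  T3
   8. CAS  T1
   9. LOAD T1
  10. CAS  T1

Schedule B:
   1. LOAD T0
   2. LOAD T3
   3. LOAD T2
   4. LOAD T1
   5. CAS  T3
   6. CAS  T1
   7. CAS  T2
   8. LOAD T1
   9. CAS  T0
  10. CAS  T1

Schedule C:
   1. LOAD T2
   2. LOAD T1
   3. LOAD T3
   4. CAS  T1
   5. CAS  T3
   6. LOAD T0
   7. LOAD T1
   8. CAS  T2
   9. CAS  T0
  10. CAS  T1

Tracing schedule B:
[1] T0.load  rd  (counter 4, T0.r 4)
[2] T3.load  rd  (counter 4, T3.r 4)
[3] T2.load  rd  (counter 4, T2.r 4)
[4] T1.load  rd  (counter 4, T1.r 4)
[5] T3.cas  hit  (counter 5, T3.r 4)
[6] T1.cas  miss  (counter 5, T1.r 4)
[7] T2.cas  miss  (counter 5, T2.r 4)
[8] T1.load  rd  (counter 5, T1.r 5)
[9] T0.cas  miss  (counter 5, T0.r 4)
[10] T1.cas  hit  (counter 6, T1.r 5)

B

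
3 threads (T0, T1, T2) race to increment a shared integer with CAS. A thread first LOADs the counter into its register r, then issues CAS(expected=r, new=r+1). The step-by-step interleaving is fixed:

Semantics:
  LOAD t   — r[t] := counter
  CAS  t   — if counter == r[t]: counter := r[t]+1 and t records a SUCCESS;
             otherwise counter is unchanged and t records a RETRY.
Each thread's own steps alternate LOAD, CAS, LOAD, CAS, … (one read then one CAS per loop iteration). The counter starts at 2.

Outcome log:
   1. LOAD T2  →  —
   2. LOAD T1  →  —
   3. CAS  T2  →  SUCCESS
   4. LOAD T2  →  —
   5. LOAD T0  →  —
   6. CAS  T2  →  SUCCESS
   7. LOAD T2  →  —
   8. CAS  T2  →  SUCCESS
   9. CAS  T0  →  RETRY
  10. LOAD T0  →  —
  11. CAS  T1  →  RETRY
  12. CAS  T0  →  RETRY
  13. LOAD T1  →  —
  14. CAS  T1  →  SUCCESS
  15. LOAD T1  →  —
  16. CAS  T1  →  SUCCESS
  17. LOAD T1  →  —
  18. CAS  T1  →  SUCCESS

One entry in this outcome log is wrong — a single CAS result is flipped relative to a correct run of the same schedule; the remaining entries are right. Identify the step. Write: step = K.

Reference trace:
step 1: T2 LOAD ⇒ load; ctr=2 reg=2
step 2: T1 LOAD ⇒ load; ctr=2 reg=2
step 3: T2 CAS ⇒ ok; ctr=3 reg=2
step 4: T2 LOAD ⇒ load; ctr=3 reg=3
step 5: T0 LOAD ⇒ load; ctr=3 reg=3
step 6: T2 CAS ⇒ ok; ctr=4 reg=3
step 7: T2 LOAD ⇒ load; ctr=4 reg=4
step 8: T2 CAS ⇒ ok; ctr=5 reg=4
step 9: T0 CAS ⇒ retry; ctr=5 reg=3
step 10: T0 LOAD ⇒ load; ctr=5 reg=5
step 11: T1 CAS ⇒ retry; ctr=5 reg=2
step 12: T0 CAS ⇒ ok; ctr=6 reg=5
step 13: T1 LOAD ⇒ load; ctr=6 reg=6
step 14: T1 CAS ⇒ ok; ctr=7 reg=6
step 15: T1 LOAD ⇒ load; ctr=7 reg=7
step 16: T1 CAS ⇒ ok; ctr=8 reg=7
step 17: T1 LOAD ⇒ load; ctr=8 reg=8
step 18: T1 CAS ⇒ ok; ctr=9 reg=8
Flip is step 12.

step = 12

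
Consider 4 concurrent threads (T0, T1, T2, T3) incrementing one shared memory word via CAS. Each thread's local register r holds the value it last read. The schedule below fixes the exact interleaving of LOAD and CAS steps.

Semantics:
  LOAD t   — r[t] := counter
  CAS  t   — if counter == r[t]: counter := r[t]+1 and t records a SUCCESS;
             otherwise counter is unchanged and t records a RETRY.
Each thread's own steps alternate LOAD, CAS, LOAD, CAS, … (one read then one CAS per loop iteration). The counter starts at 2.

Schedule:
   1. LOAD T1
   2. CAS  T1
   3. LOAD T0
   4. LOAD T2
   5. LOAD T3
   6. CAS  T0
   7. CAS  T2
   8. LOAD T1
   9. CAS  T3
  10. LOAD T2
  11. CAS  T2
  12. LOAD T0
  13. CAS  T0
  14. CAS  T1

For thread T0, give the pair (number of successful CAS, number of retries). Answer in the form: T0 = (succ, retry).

step 1: T1 LOAD ⇒ load; ctr=2 reg=2
step 2: T1 CAS ⇒ ok; ctr=3 reg=2
step 3: T0 LOAD ⇒ load; ctr=3 reg=3
step 4: T2 LOAD ⇒ load; ctr=3 reg=3
step 5: T3 LOAD ⇒ load; ctr=3 reg=3
step 6: T0 CAS ⇒ ok; ctr=4 reg=3
step 7: T2 CAS ⇒ retry; ctr=4 reg=3
step 8: T1 LOAD ⇒ load; ctr=4 reg=4
step 9: T3 CAS ⇒ retry; ctr=4 reg=3
step 10: T2 LOAD ⇒ load; ctr=4 reg=4
step 11: T2 CAS ⇒ ok; ctr=5 reg=4
step 12: T0 LOAD ⇒ load; ctr=5 reg=5
step 13: T0 CAS ⇒ ok; ctr=6 reg=5
step 14: T1 CAS ⇒ retry; ctr=6 reg=4

T0 = (2, 0)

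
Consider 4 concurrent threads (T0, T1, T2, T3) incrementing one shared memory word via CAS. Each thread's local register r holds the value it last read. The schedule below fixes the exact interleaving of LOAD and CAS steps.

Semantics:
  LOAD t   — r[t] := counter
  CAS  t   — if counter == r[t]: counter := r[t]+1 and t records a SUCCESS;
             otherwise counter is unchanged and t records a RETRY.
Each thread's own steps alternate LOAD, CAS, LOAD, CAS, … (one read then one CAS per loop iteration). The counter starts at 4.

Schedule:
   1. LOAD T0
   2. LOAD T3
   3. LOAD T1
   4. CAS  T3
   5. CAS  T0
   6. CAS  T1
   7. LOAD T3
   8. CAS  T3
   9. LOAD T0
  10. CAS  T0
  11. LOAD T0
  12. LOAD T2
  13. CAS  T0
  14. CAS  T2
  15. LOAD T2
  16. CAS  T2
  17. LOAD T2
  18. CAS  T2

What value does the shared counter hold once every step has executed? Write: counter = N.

counter = 10

1. LOAD T0 → mem=4 r[T0]=4 [LOAD]
2. LOAD T3 → mem=4 r[T3]=4 [LOAD]
3. LOAD T1 → mem=4 r[T1]=4 [LOAD]
4. CAS T3 → mem=5 r[T3]=4 [OK]
5. CAS T0 → mem=5 r[T0]=4 [RETRY]
6. CAS T1 → mem=5 r[T1]=4 [RETRY]
7. LOAD T3 → mem=5 r[T3]=5 [LOAD]
8. CAS T3 → mem=6 r[T3]=5 [OK]
9. LOAD T0 → mem=6 r[T0]=6 [LOAD]
10. CAS T0 → mem=7 r[T0]=6 [OK]
11. LOAD T0 → mem=7 r[T0]=7 [LOAD]
12. LOAD T2 → mem=7 r[T2]=7 [LOAD]
13. CAS T0 → mem=8 r[T0]=7 [OK]
14. CAS T2 → mem=8 r[T2]=7 [RETRY]
15. LOAD T2 → mem=8 r[T2]=8 [LOAD]
16. CAS T2 → mem=9 r[T2]=8 [OK]
17. LOAD T2 → mem=9 r[T2]=9 [LOAD]
18. CAS T2 → mem=10 r[T2]=9 [OK]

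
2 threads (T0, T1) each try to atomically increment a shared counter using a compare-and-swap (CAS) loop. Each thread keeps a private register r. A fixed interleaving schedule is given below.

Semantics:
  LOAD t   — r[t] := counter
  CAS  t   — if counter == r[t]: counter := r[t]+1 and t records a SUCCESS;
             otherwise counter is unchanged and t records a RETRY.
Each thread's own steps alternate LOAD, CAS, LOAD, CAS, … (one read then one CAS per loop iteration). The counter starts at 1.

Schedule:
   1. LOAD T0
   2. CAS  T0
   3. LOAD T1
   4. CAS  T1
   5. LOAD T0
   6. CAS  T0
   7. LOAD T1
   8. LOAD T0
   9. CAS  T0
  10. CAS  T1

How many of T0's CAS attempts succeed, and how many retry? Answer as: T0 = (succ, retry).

T0 LOAD — after: cnt=1, r=1 — load
T0 CAS — after: cnt=2, r=1 — ok
T1 LOAD — after: cnt=2, r=2 — load
T1 CAS — after: cnt=3, r=2 — ok
T0 LOAD — after: cnt=3, r=3 — load
T0 CAS — after: cnt=4, r=3 — ok
T1 LOAD — after: cnt=4, r=4 — load
T0 LOAD — after: cnt=4, r=4 — load
T0 CAS — after: cnt=5, r=4 — ok
T1 CAS — after: cnt=5, r=4 — retry

T0 = (3, 0)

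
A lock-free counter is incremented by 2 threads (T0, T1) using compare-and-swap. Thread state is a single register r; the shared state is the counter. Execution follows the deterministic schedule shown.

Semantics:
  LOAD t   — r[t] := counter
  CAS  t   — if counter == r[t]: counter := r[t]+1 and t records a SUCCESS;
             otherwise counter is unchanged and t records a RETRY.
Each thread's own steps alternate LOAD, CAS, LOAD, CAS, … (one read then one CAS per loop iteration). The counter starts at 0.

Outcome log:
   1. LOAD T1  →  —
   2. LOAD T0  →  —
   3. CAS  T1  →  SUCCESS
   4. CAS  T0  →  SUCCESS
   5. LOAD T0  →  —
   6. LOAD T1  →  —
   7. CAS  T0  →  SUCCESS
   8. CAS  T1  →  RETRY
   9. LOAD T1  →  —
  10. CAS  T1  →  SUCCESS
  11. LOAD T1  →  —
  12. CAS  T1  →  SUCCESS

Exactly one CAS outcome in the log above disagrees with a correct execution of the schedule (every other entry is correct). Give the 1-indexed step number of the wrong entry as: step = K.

step = 4

Correct run:
#1 T1 reads 0
#2 T0 reads 0
#3 T1 CAS(0→1) writes; counter now 1
#4 T0 CAS(0→1) fails; counter now 1
#5 T0 reads 1
#6 T1 reads 1
#7 T0 CAS(1→2) writes; counter now 2
#8 T1 CAS(1→2) fails; counter now 2
#9 T1 reads 2
#10 T1 CAS(2→3) writes; counter now 3
#11 T1 reads 3
#12 T1 CAS(3→4) writes; counter now 4
Flip is step 4.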